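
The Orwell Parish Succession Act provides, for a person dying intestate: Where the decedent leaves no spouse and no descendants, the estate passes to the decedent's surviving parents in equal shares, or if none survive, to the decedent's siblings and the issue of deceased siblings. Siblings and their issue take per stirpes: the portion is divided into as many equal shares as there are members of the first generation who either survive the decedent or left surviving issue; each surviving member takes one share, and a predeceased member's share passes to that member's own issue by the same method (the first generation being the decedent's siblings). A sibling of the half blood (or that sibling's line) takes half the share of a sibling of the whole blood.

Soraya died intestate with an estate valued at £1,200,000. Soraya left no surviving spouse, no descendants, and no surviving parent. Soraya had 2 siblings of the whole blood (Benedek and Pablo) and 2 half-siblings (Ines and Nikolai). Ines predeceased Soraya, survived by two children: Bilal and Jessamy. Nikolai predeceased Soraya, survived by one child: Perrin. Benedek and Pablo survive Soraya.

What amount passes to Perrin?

The entire £1,200,000 passes to the siblings and their issue.
Counting each half-blood sibling's line as half a unit, there are 3 units in £1,200,000, so one unit is £400,000. Whole-blood lines (Benedek and Pablo) take £400,000 each; half-blood lines (Ines and Nikolai) take £200,000 each.
Ines's share (£200,000) is divided into 2 shares of £100,000: Bilal and Jessamy each take £100,000.
Nikolai's share (£200,000) passes entirely to Perrin.

Perrin receives £200,000.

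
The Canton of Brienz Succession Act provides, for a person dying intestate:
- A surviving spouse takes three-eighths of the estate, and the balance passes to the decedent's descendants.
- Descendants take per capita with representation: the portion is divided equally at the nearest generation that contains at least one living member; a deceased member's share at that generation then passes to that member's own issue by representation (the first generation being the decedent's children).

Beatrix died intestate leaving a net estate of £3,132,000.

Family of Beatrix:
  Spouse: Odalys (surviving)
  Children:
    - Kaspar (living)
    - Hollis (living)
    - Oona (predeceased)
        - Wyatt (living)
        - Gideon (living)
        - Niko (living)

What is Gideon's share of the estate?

Odalys takes three-eighths of £3,132,000 = £1,174,500. The remaining £1,957,500 passes to the descendants.
The descendants' portion (£1,957,500) is divided into 3 shares of £652,500: Kaspar and Hollis each take £652,500; Oona's £652,500 share passes to Oona's issue.
Oona's share (£652,500) is divided into 3 shares of £217,500: Wyatt, Gideon, and Niko each take £217,500.

Gideon receives £217,500.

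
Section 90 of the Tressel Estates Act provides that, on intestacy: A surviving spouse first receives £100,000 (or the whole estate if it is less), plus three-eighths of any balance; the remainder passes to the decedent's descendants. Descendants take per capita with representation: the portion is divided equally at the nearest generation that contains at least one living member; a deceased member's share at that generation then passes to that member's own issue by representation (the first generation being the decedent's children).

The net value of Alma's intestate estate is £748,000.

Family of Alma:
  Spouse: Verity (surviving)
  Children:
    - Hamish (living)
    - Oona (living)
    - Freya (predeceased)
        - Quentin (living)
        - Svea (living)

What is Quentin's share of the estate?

Verity first takes £100,000, leaving a balance of £648,000. Verity then takes three-eighths of the balance (£243,000), for a total of £343,000. The remaining £405,000 passes to the descendants.
The descendants' portion (£405,000) is divided into 3 shares of £135,000: Hamish and Oona each take £135,000; Freya's £135,000 share passes to Freya's issue.
Freya's share (£135,000) is divided into 2 shares of £67,500: Quentin and Svea each take £67,500.

Quentin receives £67,500.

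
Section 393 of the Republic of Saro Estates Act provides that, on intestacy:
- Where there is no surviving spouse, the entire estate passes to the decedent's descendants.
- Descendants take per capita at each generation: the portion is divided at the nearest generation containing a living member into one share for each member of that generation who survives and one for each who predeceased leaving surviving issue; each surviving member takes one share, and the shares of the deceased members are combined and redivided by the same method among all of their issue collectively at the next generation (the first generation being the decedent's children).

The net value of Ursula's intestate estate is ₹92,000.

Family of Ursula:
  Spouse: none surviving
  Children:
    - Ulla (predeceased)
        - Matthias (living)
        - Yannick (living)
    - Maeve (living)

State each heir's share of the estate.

The entire ₹92,000 passes to the descendants.
That amount (₹92,000) is divided at the children's generation into 2 shares of ₹46,000. Maeve takes ₹46,000. The remaining share for the deceased Ulla (₹46,000) is carried to the next generation.
That pool (₹46,000) is divided at the grandchildren's generation equally among Matthias and Yannick: ₹23,000 each.

Matthias: ₹23,000; Yannick: ₹23,000; Maeve: ₹46,000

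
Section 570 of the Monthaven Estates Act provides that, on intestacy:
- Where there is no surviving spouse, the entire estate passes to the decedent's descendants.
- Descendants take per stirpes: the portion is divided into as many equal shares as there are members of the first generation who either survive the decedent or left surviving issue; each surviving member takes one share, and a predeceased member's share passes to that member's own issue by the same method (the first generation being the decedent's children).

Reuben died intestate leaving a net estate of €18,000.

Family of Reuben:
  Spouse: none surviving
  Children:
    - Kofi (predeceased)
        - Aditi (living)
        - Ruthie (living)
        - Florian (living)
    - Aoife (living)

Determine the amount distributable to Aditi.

Aditi receives €3,000.

The entire €18,000 passes to the descendants.
That amount (€18,000) is divided into 2 shares of €9,000: Aoife takes €9,000; Kofi's €9,000 share passes to Kofi's issue.
Kofi's share (€9,000) is divided into 3 shares of €3,000: Aditi, Ruthie, and Florian each take €3,000.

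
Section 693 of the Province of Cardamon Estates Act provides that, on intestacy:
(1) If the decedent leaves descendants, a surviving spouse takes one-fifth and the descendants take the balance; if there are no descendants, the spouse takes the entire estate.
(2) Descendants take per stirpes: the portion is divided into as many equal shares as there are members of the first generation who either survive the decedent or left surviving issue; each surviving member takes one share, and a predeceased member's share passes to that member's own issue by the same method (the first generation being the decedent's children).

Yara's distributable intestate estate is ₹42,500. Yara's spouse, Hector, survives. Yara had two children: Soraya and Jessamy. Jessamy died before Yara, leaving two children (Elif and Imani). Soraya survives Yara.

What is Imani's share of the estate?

Hector takes one-fifth of ₹42,500 = ₹8,500. The remaining ₹34,000 passes to the descendants.
The descendants' portion (₹34,000) is divided into 2 shares of ₹17,000: Soraya takes ₹17,000; Jessamy's ₹17,000 share passes to Jessamy's issue.
Jessamy's share (₹17,000) is divided into 2 shares of ₹8,500: Elif and Imani each take ₹8,500.

Imani receives ₹8,500.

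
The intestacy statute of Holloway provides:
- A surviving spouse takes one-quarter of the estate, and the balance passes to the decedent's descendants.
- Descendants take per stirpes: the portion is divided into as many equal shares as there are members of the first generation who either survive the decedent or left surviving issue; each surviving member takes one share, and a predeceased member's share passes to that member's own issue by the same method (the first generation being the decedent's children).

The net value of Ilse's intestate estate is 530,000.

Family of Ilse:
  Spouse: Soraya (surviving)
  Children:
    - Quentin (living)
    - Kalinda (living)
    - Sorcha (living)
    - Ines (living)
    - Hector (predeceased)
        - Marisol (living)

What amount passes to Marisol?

Marisol receives 79,500.

Soraya takes one-quarter of 530,000 = 132,500. The remaining 397,500 passes to the descendants.
The descendants' portion (397,500) is divided into 5 shares of 79,500: Quentin, Kalinda, Sorcha, and Ines each take 79,500; Hector's 79,500 share passes to Hector's issue.
Hector's share (79,500) passes entirely to Marisol.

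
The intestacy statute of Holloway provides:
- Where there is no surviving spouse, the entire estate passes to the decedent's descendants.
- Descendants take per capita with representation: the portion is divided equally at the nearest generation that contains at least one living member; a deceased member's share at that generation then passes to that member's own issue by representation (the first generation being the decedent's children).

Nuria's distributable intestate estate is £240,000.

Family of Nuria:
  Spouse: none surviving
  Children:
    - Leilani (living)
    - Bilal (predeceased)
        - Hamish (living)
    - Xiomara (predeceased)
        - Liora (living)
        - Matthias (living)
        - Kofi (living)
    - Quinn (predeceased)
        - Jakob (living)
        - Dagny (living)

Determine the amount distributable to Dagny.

Dagny receives £30,000.

The entire £240,000 passes to the descendants.
That amount (£240,000) is divided into 4 shares of £60,000: Leilani takes £60,000; Bilal's £60,000 share passes to Bilal's issue; Xiomara's £60,000 share passes to Xiomara's issue; Quinn's £60,000 share passes to Quinn's issue.
Bilal's share (£60,000) passes entirely to Hamish.
Xiomara's share (£60,000) is divided into 3 shares of £20,000: Liora, Matthias, and Kofi each take £20,000.
Quinn's share (£60,000) is divided into 2 shares of £30,000: Jakob and Dagny each take £30,000.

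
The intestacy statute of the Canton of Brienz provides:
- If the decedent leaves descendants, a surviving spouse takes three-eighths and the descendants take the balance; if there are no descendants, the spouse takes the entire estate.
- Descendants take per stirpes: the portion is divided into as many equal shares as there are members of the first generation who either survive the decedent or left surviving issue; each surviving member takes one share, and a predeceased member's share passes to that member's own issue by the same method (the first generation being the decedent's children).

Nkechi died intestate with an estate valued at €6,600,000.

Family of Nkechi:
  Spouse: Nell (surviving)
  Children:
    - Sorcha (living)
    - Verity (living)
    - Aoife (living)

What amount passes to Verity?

Verity receives €1,375,000.

Nell takes three-eighths of €6,600,000 = €2,475,000. The remaining €4,125,000 passes to the descendants.
The descendants' portion (€4,125,000) is divided into 3 shares of €1,375,000: Sorcha, Verity, and Aoife each take €1,375,000.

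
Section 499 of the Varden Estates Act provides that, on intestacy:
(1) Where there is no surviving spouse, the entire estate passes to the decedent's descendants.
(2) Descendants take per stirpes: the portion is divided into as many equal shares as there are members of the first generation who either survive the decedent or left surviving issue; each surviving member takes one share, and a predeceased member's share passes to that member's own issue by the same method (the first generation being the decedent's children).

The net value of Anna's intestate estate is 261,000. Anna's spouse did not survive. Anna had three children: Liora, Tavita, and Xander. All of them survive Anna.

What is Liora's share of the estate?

The entire 261,000 passes to the descendants.
That amount (261,000) is divided into 3 shares of 87,000: Liora, Tavita, and Xander each take 87,000.

Liora receives 87,000.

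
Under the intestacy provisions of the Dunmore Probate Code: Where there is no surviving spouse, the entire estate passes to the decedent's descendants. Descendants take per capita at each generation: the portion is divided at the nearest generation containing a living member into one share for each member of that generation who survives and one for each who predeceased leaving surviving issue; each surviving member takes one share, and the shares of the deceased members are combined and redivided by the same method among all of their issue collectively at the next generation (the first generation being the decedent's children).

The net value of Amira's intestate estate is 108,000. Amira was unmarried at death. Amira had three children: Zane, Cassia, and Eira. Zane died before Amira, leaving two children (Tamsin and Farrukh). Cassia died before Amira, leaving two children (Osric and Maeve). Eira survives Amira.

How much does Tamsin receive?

Tamsin receives 18,000.

The entire 108,000 passes to the descendants.
That amount (108,000) is divided at the children's generation into 3 shares of 36,000. Eira takes 36,000. The 2 shares of the deceased (Zane and Cassia) are combined into a pool of 72,000.
That pool (72,000) is divided at the grandchildren's generation equally among Tamsin, Farrukh, Osric, and Maeve: 18,000 each.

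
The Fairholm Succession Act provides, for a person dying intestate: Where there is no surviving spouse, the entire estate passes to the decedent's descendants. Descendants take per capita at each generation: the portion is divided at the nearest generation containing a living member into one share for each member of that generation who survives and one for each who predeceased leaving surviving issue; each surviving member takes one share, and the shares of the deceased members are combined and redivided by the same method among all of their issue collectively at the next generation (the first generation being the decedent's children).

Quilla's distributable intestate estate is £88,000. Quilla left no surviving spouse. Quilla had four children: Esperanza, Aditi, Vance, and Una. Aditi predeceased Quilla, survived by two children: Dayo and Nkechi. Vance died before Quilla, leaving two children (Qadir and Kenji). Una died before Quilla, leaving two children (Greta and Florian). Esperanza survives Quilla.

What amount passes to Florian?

The entire £88,000 passes to the descendants.
That amount (£88,000) is divided at the children's generation into 4 shares of £22,000. Esperanza takes £22,000. The 3 shares of the deceased (Aditi, Vance, and Una) are combined into a pool of £66,000.
That pool (£66,000) is divided at the grandchildren's generation equally among Dayo, Nkechi, Qadir, Kenji, Greta, and Florian: £11,000 each.

Florian receives £11,000.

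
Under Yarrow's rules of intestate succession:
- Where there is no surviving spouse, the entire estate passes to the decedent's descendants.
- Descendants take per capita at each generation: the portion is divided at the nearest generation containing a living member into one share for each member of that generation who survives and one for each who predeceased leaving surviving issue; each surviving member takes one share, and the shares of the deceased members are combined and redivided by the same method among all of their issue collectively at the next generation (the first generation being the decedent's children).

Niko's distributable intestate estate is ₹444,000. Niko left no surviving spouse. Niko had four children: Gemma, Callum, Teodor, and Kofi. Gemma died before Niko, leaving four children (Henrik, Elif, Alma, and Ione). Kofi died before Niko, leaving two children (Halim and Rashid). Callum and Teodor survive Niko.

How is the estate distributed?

The entire ₹444,000 passes to the descendants.
That amount (₹444,000) is divided at the children's generation into 4 shares of ₹111,000. Callum and Teodor each take ₹111,000. The 2 shares of the deceased (Gemma and Kofi) are combined into a pool of ₹222,000.
That pool (₹222,000) is divided at the grandchildren's generation equally among Henrik, Elif, Alma, Ione, Halim, and Rashid: ₹37,000 each.

Henrik: ₹37,000; Elif: ₹37,000; Alma: ₹37,000; Ione: ₹37,000; Callum: ₹111,000; Teodor: ₹111,000; Halim: ₹37,000; Rashid: ₹37,000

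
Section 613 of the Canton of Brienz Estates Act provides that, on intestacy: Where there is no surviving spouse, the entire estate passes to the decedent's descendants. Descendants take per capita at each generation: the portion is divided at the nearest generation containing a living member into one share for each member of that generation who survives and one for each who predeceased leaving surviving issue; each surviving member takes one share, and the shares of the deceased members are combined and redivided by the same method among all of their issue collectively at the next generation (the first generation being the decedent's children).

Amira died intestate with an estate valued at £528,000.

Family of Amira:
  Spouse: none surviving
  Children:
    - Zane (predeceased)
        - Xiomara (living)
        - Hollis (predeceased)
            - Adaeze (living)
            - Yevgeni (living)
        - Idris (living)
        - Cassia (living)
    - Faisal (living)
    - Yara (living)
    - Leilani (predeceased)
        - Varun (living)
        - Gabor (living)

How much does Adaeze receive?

The entire £528,000 passes to the descendants.
That amount (£528,000) is divided at the children's generation into 4 shares of £132,000. Faisal and Yara each take £132,000. The 2 shares of the deceased (Zane and Leilani) are combined into a pool of £264,000.
That pool (£264,000) is divided at the grandchildren's generation into 6 shares of £44,000. Xiomara, Idris, Cassia, Varun, and Gabor each take £44,000. The remaining share for the deceased Hollis (£44,000) is carried to the next generation.
That pool (£44,000) is divided at the great-grandchildren's generation equally among Adaeze and Yevgeni: £22,000 each.

Adaeze receives £22,000.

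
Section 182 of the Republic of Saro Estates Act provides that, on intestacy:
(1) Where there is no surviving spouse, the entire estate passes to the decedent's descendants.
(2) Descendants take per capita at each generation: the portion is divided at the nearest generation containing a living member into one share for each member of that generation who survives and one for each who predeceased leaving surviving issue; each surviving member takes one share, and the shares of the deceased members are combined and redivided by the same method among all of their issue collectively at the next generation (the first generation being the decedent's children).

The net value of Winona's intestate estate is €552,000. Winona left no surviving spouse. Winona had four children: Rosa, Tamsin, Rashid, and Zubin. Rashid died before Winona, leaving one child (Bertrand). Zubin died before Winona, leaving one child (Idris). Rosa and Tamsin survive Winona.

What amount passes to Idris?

The entire €552,000 passes to the descendants.
That amount (€552,000) is divided at the children's generation into 4 shares of €138,000. Rosa and Tamsin each take €138,000. The 2 shares of the deceased (Rashid and Zubin) are combined into a pool of €276,000.
That pool (€276,000) is divided at the grandchildren's generation equally among Bertrand and Idris: €138,000 each.

Idris receives €138,000.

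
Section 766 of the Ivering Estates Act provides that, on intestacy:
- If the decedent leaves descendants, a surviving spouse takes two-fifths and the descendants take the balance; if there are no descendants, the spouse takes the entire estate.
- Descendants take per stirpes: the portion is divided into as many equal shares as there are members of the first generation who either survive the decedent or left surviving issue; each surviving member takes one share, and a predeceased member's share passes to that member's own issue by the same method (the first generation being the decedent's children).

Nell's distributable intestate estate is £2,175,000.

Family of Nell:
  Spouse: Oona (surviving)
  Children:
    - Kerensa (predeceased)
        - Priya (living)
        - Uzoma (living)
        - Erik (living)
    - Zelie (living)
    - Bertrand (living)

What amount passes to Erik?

Erik receives £145,000.

Oona takes two-fifths of £2,175,000 = £870,000. The remaining £1,305,000 passes to the descendants.
The descendants' portion (£1,305,000) is divided into 3 shares of £435,000: Zelie and Bertrand each take £435,000; Kerensa's £435,000 share passes to Kerensa's issue.
Kerensa's share (£435,000) is divided into 3 shares of £145,000: Priya, Uzoma, and Erik each take £145,000.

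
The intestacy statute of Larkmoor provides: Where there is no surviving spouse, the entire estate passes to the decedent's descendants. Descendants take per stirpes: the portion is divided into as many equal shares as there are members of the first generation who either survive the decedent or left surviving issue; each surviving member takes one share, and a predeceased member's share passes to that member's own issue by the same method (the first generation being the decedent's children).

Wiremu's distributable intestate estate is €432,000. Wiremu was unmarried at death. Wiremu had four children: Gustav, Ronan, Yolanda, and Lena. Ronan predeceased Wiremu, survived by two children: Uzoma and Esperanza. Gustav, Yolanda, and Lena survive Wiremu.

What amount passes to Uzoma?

The entire €432,000 passes to the descendants.
That amount (€432,000) is divided into 4 shares of €108,000: Gustav, Yolanda, and Lena each take €108,000; Ronan's €108,000 share passes to Ronan's issue.
Ronan's share (€108,000) is divided into 2 shares of €54,000: Uzoma and Esperanza each take €54,000.

Uzoma receives €54,000.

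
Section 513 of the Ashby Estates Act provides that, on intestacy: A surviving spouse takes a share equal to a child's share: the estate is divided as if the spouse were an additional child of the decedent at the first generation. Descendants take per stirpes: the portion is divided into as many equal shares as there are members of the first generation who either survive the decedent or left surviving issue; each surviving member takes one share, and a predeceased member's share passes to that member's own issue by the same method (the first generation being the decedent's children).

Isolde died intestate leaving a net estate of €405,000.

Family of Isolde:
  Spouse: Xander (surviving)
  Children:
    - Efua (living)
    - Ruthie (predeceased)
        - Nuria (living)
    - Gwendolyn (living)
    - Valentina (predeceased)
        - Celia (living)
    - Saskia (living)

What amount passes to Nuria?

Nuria receives €67,500.

The spouse counts as an additional share at the children's level, so there are 6 primary shares of €67,500. Xander takes one such share (€67,500).
The children's combined portion (€337,500) is divided into 5 shares of €67,500: Efua, Gwendolyn, and Saskia each take €67,500; Ruthie's €67,500 share passes to Ruthie's issue; Valentina's €67,500 share passes to Valentina's issue.
Ruthie's share (€67,500) passes entirely to Nuria.
Valentina's share (€67,500) passes entirely to Celia.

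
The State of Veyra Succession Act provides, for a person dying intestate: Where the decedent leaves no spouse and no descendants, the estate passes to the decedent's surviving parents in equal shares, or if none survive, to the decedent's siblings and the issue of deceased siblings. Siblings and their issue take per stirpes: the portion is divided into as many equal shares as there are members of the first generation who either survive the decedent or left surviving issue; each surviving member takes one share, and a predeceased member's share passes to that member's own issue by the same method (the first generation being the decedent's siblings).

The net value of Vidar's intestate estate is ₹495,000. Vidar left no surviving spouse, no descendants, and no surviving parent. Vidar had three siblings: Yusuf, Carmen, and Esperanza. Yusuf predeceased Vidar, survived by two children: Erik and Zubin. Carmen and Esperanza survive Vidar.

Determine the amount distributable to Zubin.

The entire ₹495,000 passes to the siblings and their issue.
That amount (₹495,000) is divided into 3 shares of ₹165,000: Carmen and Esperanza each take ₹165,000; Yusuf's ₹165,000 share passes to Yusuf's issue.
Yusuf's share (₹165,000) is divided into 2 shares of ₹82,500: Erik and Zubin each take ₹82,500.

Zubin receives ₹82,500.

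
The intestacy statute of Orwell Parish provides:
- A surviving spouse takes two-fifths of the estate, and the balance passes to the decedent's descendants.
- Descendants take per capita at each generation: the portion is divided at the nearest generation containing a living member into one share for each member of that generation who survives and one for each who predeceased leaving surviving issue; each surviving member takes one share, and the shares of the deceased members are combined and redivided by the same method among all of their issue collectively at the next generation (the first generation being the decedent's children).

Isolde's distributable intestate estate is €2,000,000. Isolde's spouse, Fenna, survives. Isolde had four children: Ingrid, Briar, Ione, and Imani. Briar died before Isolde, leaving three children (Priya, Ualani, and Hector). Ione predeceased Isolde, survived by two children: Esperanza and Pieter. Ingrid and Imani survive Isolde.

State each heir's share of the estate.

Fenna takes two-fifths of €2,000,000 = €800,000. The remaining €1,200,000 passes to the descendants.
The descendants' portion (€1,200,000) is divided at the children's generation into 4 shares of €300,000. Ingrid and Imani each take €300,000. The 2 shares of the deceased (Briar and Ione) are combined into a pool of €600,000.
That pool (€600,000) is divided at the grandchildren's generation equally among Priya, Ualani, Hector, Esperanza, and Pieter: €120,000 each.

Fenna: €800,000; Ingrid: €300,000; Priya: €120,000; Ualani: €120,000; Hector: €120,000; Esperanza: €120,000; Pieter: €120,000; Imani: €300,000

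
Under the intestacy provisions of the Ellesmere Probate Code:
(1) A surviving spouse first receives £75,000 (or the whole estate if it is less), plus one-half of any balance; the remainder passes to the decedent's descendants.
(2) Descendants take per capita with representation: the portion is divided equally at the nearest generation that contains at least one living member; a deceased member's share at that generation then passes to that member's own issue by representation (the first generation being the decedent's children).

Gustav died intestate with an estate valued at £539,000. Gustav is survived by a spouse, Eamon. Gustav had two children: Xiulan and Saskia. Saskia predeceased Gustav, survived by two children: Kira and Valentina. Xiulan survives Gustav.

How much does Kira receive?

Eamon first takes £75,000, leaving a balance of £464,000. Eamon then takes one-half of the balance (£232,000), for a total of £307,000. The remaining £232,000 passes to the descendants.
The descendants' portion (£232,000) is divided into 2 shares of £116,000: Xiulan takes £116,000; Saskia's £116,000 share passes to Saskia's issue.
Saskia's share (£116,000) is divided into 2 shares of £58,000: Kira and Valentina each take £58,000.

Kira receives £58,000.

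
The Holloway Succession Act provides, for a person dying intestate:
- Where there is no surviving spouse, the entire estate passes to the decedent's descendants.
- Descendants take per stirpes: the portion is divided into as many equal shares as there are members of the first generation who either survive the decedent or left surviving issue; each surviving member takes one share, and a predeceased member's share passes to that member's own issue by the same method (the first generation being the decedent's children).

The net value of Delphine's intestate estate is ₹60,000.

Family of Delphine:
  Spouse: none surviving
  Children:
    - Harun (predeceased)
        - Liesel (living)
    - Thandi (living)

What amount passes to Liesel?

Liesel receives ₹30,000.

The entire ₹60,000 passes to the descendants.
That amount (₹60,000) is divided into 2 shares of ₹30,000: Thandi takes ₹30,000; Harun's ₹30,000 share passes to Harun's issue.
Harun's share (₹30,000) passes entirely to Liesel.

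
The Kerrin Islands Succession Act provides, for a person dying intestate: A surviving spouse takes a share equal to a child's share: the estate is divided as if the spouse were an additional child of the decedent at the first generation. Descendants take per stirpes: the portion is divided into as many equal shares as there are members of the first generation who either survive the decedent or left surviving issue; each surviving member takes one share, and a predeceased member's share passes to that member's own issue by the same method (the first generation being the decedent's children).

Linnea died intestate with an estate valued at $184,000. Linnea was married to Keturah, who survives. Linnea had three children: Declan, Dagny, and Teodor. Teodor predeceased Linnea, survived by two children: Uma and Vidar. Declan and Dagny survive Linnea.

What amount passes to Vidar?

Vidar receives $23,000.

The spouse counts as an additional share at the children's level, so there are 4 primary shares of $46,000. Keturah takes one such share ($46,000).
The children's combined portion ($138,000) is divided into 3 shares of $46,000: Declan and Dagny each take $46,000; Teodor's $46,000 share passes to Teodor's issue.
Teodor's share ($46,000) is divided into 2 shares of $23,000: Uma and Vidar each take $23,000.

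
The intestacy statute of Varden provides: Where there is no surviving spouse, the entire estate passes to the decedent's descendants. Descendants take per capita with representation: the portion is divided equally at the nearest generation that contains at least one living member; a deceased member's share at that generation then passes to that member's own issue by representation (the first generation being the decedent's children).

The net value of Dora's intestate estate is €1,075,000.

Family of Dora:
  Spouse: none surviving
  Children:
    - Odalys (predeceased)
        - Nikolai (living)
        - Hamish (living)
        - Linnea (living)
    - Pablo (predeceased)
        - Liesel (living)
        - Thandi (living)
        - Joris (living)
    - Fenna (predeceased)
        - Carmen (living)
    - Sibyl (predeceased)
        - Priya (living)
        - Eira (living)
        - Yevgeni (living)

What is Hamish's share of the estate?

The entire €1,075,000 passes to the descendants.
No child survives, so the initial division is made at the grandchildren's generation.
That amount (€1,075,000) is divided into 10 shares of €107,500: Nikolai, Hamish, Linnea, Liesel, Thandi, Joris, Carmen, Priya, Eira, and Yevgeni each take €107,500.

Hamish receives €107,500.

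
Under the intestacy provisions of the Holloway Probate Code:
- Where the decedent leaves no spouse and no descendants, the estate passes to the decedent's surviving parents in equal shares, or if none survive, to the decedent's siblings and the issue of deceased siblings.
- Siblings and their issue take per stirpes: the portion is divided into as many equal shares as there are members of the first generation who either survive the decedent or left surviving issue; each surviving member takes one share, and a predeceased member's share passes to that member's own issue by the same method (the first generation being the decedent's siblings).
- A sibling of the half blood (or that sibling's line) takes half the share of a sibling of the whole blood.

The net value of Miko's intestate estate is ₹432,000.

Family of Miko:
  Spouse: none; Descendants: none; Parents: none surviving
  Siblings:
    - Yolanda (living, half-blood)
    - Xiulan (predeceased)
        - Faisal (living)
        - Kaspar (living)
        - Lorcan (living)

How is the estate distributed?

The entire ₹432,000 passes to the siblings and their issue.
Counting each half-blood sibling's line as half a unit, there are 3/2 units in ₹432,000, so one unit is ₹288,000. Whole-blood lines (Xiulan) take ₹288,000 each; half-blood lines (Yolanda) take ₹144,000 each.
Xiulan's share (₹288,000) is divided into 3 shares of ₹96,000: Faisal, Kaspar, and Lorcan each take ₹96,000.

Yolanda: ₹144,000; Faisal: ₹96,000; Kaspar: ₹96,000; Lorcan: ₹96,000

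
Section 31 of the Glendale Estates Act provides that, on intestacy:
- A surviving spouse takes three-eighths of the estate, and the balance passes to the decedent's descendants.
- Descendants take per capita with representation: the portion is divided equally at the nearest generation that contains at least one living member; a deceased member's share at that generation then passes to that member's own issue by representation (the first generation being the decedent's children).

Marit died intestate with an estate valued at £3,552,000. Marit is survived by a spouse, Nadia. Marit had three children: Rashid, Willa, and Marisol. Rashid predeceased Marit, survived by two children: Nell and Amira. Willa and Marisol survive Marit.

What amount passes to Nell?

Nadia takes three-eighths of £3,552,000 = £1,332,000. The remaining £2,220,000 passes to the descendants.
The descendants' portion (£2,220,000) is divided into 3 shares of £740,000: Willa and Marisol each take £740,000; Rashid's £740,000 share passes to Rashid's issue.
Rashid's share (£740,000) is divided into 2 shares of £370,000: Nell and Amira each take £370,000.

Nell receives £370,000.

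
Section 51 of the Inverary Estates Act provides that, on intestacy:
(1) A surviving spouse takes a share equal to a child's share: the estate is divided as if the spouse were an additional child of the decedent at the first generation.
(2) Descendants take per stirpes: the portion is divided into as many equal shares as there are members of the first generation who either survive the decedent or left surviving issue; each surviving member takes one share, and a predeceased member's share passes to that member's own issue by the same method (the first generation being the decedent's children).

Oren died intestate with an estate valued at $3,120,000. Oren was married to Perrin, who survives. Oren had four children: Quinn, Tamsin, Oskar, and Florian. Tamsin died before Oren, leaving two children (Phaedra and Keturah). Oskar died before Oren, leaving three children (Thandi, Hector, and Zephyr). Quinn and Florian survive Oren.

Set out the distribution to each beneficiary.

The spouse counts as an additional share at the children's level, so there are 5 primary shares of $624,000. Perrin takes one such share ($624,000).
The children's combined portion ($2,496,000) is divided into 4 shares of $624,000: Quinn and Florian each take $624,000; Tamsin's $624,000 share passes to Tamsin's issue; Oskar's $624,000 share passes to Oskar's issue.
Tamsin's share ($624,000) is divided into 2 shares of $312,000: Phaedra and Keturah each take $312,000.
Oskar's share ($624,000) is divided into 3 shares of $208,000: Thandi, Hector, and Zephyr each take $208,000.

Perrin: $624,000; Quinn: $624,000; Phaedra: $312,000; Keturah: $312,000; Thandi: $208,000; Hector: $208,000; Zephyr: $208,000; Florian: $624,000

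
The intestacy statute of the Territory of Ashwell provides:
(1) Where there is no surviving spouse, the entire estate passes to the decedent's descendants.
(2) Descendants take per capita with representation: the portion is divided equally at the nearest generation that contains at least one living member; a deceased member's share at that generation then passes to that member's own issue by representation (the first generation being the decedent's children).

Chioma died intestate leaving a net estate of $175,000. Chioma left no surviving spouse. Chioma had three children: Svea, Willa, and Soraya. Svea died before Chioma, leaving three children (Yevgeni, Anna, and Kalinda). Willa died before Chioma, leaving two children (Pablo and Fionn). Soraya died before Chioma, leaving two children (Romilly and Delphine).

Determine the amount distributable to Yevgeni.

The entire $175,000 passes to the descendants.
No child survives, so the initial division is made at the grandchildren's generation.
That amount ($175,000) is divided into 7 shares of $25,000: Yevgeni, Anna, Kalinda, Pablo, Fionn, Romilly, and Delphine each take $25,000.

Yevgeni receives $25,000.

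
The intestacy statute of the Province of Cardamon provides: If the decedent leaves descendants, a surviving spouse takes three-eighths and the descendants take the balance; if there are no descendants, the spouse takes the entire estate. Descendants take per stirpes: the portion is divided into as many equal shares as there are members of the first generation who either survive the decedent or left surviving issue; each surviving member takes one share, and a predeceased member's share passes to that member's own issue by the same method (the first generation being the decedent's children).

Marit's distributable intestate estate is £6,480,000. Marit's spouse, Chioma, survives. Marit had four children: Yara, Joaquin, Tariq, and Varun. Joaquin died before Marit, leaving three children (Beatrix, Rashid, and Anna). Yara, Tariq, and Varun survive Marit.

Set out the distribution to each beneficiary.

Chioma takes three-eighths of £6,480,000 = £2,430,000. The remaining £4,050,000 passes to the descendants.
The descendants' portion (£4,050,000) is divided into 4 shares of £1,012,500: Yara, Tariq, and Varun each take £1,012,500; Joaquin's £1,012,500 share passes to Joaquin's issue.
Joaquin's share (£1,012,500) is divided into 3 shares of £337,500: Beatrix, Rashid, and Anna each take £337,500.

Chioma: £2,430,000; Yara: £1,012,500; Beatrix: £337,500; Rashid: £337,500; Anna: £337,500; Tariq: £1,012,500; Varun: £1,012,500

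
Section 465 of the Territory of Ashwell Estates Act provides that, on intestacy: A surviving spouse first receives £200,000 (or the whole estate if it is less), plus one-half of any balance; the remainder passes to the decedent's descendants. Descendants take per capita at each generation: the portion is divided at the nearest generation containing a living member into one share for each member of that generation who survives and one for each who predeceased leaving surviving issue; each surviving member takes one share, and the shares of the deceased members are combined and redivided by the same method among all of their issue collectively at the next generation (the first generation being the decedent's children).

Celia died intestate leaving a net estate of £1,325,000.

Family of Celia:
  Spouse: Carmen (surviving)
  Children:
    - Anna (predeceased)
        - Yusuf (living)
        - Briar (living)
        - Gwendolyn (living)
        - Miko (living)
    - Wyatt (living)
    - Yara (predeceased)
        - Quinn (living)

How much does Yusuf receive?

Yusuf receives £75,000.

Carmen first takes £200,000, leaving a balance of £1,125,000. Carmen then takes one-half of the balance (£562,500), for a total of £762,500. The remaining £562,500 passes to the descendants.
The descendants' portion (£562,500) is divided at the children's generation into 3 shares of £187,500. Wyatt takes £187,500. The 2 shares of the deceased (Anna and Yara) are combined into a pool of £375,000.
That pool (£375,000) is divided at the grandchildren's generation equally among Yusuf, Briar, Gwendolyn, Miko, and Quinn: £75,000 each.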